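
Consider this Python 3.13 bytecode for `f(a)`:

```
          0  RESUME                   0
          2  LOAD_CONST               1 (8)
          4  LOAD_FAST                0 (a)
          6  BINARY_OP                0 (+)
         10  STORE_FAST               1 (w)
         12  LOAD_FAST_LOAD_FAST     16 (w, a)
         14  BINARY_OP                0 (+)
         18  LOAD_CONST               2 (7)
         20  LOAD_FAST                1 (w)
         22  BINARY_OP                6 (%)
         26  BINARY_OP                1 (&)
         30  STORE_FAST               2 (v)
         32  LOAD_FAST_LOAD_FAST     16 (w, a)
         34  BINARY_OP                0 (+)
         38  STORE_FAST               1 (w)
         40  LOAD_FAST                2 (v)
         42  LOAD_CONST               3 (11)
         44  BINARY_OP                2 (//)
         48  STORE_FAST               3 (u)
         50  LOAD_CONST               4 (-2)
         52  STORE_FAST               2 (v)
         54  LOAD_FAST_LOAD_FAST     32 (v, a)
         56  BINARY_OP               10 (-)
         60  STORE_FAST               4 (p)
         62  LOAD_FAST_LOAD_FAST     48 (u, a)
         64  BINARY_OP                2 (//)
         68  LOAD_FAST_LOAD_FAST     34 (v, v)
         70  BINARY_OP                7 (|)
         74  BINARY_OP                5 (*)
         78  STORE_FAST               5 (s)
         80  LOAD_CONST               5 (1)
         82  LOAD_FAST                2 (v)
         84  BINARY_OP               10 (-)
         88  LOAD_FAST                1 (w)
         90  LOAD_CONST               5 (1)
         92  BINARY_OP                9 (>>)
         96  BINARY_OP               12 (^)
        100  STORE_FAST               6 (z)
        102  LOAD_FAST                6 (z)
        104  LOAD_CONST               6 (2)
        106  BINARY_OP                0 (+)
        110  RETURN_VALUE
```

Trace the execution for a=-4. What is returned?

5

LOAD_CONST → push 8. Stack: [8]
LOAD_FAST a → push -4. Stack: [8, -4]
BINARY_OP + → 8 + -4 = 4. Stack: [4]
STORE_FAST w → w=4. Stack: []
LOAD_FAST_LOAD_FAST w,a → push 4,-4. Stack: [4, -4]
BINARY_OP + → 4 + -4 = 0. Stack: [0]
LOAD_CONST → push 7. Stack: [0, 7]
LOAD_FAST w → push 4. Stack: [0, 7, 4]
BINARY_OP % → 7 % 4 = 3. Stack: [0, 3]
BINARY_OP & → 0 & 3 = 0. Stack: [0]
STORE_FAST v → v=0. Stack: []
LOAD_FAST_LOAD_FAST w,a → push 4,-4. Stack: [4, -4]
BINARY_OP + → 4 + -4 = 0. Stack: [0]
STORE_FAST w → w=0. Stack: []
LOAD_FAST v → push 0. Stack: [0]
LOAD_CONST → push 11. Stack: [0, 11]
BINARY_OP // → 0 // 11 = 0. Stack: [0]
STORE_FAST u → u=0. Stack: []
LOAD_CONST → push -2. Stack: [-2]
STORE_FAST v → v=-2. Stack: []
LOAD_FAST_LOAD_FAST v,a → push -2,-4. Stack: [-2, -4]
BINARY_OP - → -2 - -4 = 2. Stack: [2]
STORE_FAST p → p=2. Stack: []
LOAD_FAST_LOAD_FAST u,a → push 0,-4. Stack: [0, -4]
BINARY_OP // → 0 // -4 = 0. Stack: [0]
LOAD_FAST_LOAD_FAST v,v → push -2,-2. Stack: [0, -2, -2]
BINARY_OP | → -2 | -2 = -2. Stack: [0, -2]
BINARY_OP * → 0 * -2 = 0. Stack: [0]
STORE_FAST s → s=0. Stack: []
LOAD_CONST → push 1. Stack: [1]
LOAD_FAST v → push -2. Stack: [1, -2]
BINARY_OP - → 1 - -2 = 3. Stack: [3]
LOAD_FAST w → push 0. Stack: [3, 0]
LOAD_CONST → push 1. Stack: [3, 0, 1]
BINARY_OP >> → 0 >> 1 = 0. Stack: [3, 0]
BINARY_OP ^ → 3 ^ 0 = 3. Stack: [3]
STORE_FAST z → z=3. Stack: []
LOAD_FAST z → push 3. Stack: [3]
LOAD_CONST → push 2. Stack: [3, 2]
BINARY_OP + → 3 + 2 = 5. Stack: [5]
RETURN_VALUE → return 5.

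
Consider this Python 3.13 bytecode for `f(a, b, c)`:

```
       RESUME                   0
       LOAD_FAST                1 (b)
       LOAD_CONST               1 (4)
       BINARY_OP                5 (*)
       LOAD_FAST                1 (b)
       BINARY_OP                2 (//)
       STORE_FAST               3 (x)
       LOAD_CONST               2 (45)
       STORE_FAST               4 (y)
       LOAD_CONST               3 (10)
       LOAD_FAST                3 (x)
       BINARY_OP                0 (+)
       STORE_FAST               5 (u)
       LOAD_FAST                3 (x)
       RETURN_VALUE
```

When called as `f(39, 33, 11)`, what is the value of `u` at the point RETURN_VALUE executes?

14

LOAD_FAST b → push 33. Stack: [33]
LOAD_CONST → push 4. Stack: [33, 4]
BINARY_OP * → 33 * 4 = 132. Stack: [132]
LOAD_FAST b → push 33. Stack: [132, 33]
BINARY_OP // → 132 // 33 = 4. Stack: [4]
STORE_FAST x → x=4. Stack: []
LOAD_CONST → push 45. Stack: [45]
STORE_FAST y → y=45. Stack: []
LOAD_CONST → push 10. Stack: [10]
LOAD_FAST x → push 4. Stack: [10, 4]
BINARY_OP + → 10 + 4 = 14. Stack: [14]
STORE_FAST u → u=14. Stack: []
LOAD_FAST x → push 4. Stack: [4]
RETURN_VALUE → return 4.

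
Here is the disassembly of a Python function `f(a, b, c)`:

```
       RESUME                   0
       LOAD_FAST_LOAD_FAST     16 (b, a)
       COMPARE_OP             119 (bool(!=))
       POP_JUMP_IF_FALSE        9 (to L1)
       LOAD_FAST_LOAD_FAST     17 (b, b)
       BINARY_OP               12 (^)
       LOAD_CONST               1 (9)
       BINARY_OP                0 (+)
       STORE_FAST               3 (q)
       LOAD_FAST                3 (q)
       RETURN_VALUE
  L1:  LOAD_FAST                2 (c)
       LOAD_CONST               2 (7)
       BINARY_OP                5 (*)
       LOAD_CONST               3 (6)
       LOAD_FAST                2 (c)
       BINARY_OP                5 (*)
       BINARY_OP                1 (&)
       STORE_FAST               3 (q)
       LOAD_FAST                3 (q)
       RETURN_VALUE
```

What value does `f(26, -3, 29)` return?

LOAD_FAST_LOAD_FAST b,a → push -3,26. Stack: [-3, 26]
COMPARE_OP bool(!=) → -3 vs 26 = True. Stack: [True]
POP_JUMP_IF_FALSE → pop True; no jump. Stack: []
LOAD_FAST_LOAD_FAST b,b → push -3,-3. Stack: [-3, -3]
BINARY_OP ^ → -3 ^ -3 = 0. Stack: [0]
LOAD_CONST → push 9. Stack: [0, 9]
BINARY_OP + → 0 + 9 = 9. Stack: [9]
STORE_FAST q → q=9. Stack: []
LOAD_FAST q → push 9. Stack: [9]
RETURN_VALUE → return 9.

9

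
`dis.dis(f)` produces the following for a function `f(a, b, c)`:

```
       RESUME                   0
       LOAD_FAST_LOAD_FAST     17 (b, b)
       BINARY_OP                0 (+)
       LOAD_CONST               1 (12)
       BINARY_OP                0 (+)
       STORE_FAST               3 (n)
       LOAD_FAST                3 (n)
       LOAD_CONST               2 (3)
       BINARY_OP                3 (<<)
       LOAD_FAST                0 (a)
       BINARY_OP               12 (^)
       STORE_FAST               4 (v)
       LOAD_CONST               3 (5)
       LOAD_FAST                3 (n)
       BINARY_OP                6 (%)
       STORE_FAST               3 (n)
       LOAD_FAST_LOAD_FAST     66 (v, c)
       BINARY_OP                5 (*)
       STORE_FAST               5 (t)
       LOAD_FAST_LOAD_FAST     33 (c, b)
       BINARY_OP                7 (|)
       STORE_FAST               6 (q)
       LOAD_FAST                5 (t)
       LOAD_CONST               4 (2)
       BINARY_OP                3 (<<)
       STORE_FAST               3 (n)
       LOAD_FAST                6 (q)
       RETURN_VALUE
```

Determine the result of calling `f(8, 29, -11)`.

-3

LOAD_FAST_LOAD_FAST b,b → push 29,29. Stack: [29, 29]
BINARY_OP + → 29 + 29 = 58. Stack: [58]
LOAD_CONST → push 12. Stack: [58, 12]
BINARY_OP + → 58 + 12 = 70. Stack: [70]
STORE_FAST n → n=70. Stack: []
LOAD_FAST n → push 70. Stack: [70]
LOAD_CONST → push 3. Stack: [70, 3]
BINARY_OP << → 70 << 3 = 560. Stack: [560]
LOAD_FAST a → push 8. Stack: [560, 8]
BINARY_OP ^ → 560 ^ 8 = 568. Stack: [568]
STORE_FAST v → v=568. Stack: []
LOAD_CONST → push 5. Stack: [5]
LOAD_FAST n → push 70. Stack: [5, 70]
BINARY_OP % → 5 % 70 = 5. Stack: [5]
STORE_FAST n → n=5. Stack: []
LOAD_FAST_LOAD_FAST v,c → push 568,-11. Stack: [568, -11]
BINARY_OP * → 568 * -11 = -6248. Stack: [-6248]
STORE_FAST t → t=-6248. Stack: []
LOAD_FAST_LOAD_FAST c,b → push -11,29. Stack: [-11, 29]
BINARY_OP | → -11 | 29 = -3. Stack: [-3]
STORE_FAST q → q=-3. Stack: []
LOAD_FAST t → push -6248. Stack: [-6248]
LOAD_CONST → push 2. Stack: [-6248, 2]
BINARY_OP << → -6248 << 2 = -24992. Stack: [-24992]
STORE_FAST n → n=-24992. Stack: []
LOAD_FAST q → push -3. Stack: [-3]
RETURN_VALUE → return -3.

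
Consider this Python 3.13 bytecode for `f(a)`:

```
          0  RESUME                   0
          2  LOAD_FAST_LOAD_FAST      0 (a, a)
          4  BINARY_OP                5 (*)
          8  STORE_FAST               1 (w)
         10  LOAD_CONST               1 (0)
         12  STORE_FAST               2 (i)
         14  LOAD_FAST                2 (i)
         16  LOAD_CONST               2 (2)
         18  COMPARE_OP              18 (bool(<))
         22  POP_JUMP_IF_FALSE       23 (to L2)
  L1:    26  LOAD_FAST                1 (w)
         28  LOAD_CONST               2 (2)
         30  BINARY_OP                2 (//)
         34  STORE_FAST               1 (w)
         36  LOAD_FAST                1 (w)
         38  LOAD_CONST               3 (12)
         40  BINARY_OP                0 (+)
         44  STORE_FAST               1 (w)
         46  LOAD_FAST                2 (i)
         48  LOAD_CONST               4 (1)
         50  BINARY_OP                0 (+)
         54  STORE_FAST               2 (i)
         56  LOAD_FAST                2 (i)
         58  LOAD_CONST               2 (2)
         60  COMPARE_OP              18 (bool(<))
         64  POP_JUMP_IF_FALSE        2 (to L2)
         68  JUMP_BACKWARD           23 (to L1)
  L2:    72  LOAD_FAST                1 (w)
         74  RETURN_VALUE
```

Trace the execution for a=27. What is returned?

200

LOAD_FAST_LOAD_FAST a,a → push 27,27. Stack: [27, 27]
BINARY_OP * → 27 * 27 = 729. Stack: [729]
STORE_FAST w → w=729. Stack: []
LOAD_CONST → push 0. Stack: [0]
STORE_FAST i → i=0. Stack: []
LOAD_FAST i → push 0. Stack: [0]
LOAD_CONST → push 2. Stack: [0, 2]
COMPARE_OP bool(<) → 0 vs 2 = True. Stack: [True]
POP_JUMP_IF_FALSE → pop True; no jump. Stack: []
LOAD_FAST w → push 729. Stack: [729]
LOAD_CONST → push 2. Stack: [729, 2]
BINARY_OP // → 729 // 2 = 364. Stack: [364]
STORE_FAST w → w=364. Stack: []
LOAD_FAST w → push 364. Stack: [364]
LOAD_CONST → push 12. Stack: [364, 12]
BINARY_OP + → 364 + 12 = 376. Stack: [376]
STORE_FAST w → w=376. Stack: []
LOAD_FAST i → push 0. Stack: [0]
LOAD_CONST → push 1. Stack: [0, 1]
BINARY_OP + → 0 + 1 = 1. Stack: [1]
STORE_FAST i → i=1. Stack: []
LOAD_FAST i → push 1. Stack: [1]
LOAD_CONST → push 2. Stack: [1, 2]
COMPARE_OP bool(<) → 1 vs 2 = True. Stack: [True]
POP_JUMP_IF_FALSE → pop True; no jump. Stack: []
LOAD_FAST w → push 376. Stack: [376]
LOAD_CONST → push 2. Stack: [376, 2]
BINARY_OP // → 376 // 2 = 188. Stack: [188]
STORE_FAST w → w=188. Stack: []
LOAD_FAST w → push 188. Stack: [188]
LOAD_CONST → push 12. Stack: [188, 12]
BINARY_OP + → 188 + 12 = 200. Stack: [200]
STORE_FAST w → w=200. Stack: []
LOAD_FAST i → push 1. Stack: [1]
LOAD_CONST → push 1. Stack: [1, 1]
BINARY_OP + → 1 + 1 = 2. Stack: [2]
STORE_FAST i → i=2. Stack: []
LOAD_FAST i → push 2. Stack: [2]
LOAD_CONST → push 2. Stack: [2, 2]
COMPARE_OP bool(<) → 2 vs 2 = False. Stack: [False]
POP_JUMP_IF_FALSE → pop False; jump. Stack: []
LOAD_FAST w → push 200. Stack: [200]
RETURN_VALUE → return 200.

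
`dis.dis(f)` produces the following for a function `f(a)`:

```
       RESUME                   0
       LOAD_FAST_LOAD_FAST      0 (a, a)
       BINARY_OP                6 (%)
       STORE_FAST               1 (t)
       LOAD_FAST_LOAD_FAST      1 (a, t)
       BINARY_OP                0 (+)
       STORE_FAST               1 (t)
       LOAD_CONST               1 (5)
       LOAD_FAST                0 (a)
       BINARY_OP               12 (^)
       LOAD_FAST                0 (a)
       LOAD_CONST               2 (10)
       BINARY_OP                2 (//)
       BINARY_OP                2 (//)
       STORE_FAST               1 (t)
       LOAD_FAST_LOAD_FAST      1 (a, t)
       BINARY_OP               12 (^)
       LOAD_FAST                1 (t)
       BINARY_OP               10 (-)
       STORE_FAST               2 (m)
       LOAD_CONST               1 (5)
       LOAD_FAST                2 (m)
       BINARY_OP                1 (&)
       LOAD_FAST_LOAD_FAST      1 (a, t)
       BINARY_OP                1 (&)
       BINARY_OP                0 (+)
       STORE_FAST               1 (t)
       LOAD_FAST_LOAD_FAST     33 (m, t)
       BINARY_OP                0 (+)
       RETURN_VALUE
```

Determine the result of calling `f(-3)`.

LOAD_FAST_LOAD_FAST a,a → push -3,-3. Stack: [-3, -3]
BINARY_OP % → -3 % -3 = 0. Stack: [0]
STORE_FAST t → t=0. Stack: []
LOAD_FAST_LOAD_FAST a,t → push -3,0. Stack: [-3, 0]
BINARY_OP + → -3 + 0 = -3. Stack: [-3]
STORE_FAST t → t=-3. Stack: []
LOAD_CONST → push 5. Stack: [5]
LOAD_FAST a → push -3. Stack: [5, -3]
BINARY_OP ^ → 5 ^ -3 = -8. Stack: [-8]
LOAD_FAST a → push -3. Stack: [-8, -3]
LOAD_CONST → push 10. Stack: [-8, -3, 10]
BINARY_OP // → -3 // 10 = -1. Stack: [-8, -1]
BINARY_OP // → -8 // -1 = 8. Stack: [8]
STORE_FAST t → t=8. Stack: []
LOAD_FAST_LOAD_FAST a,t → push -3,8. Stack: [-3, 8]
BINARY_OP ^ → -3 ^ 8 = -11. Stack: [-11]
LOAD_FAST t → push 8. Stack: [-11, 8]
BINARY_OP - → -11 - 8 = -19. Stack: [-19]
STORE_FAST m → m=-19. Stack: []
LOAD_CONST → push 5. Stack: [5]
LOAD_FAST m → push -19. Stack: [5, -19]
BINARY_OP & → 5 & -19 = 5. Stack: [5]
LOAD_FAST_LOAD_FAST a,t → push -3,8. Stack: [5, -3, 8]
BINARY_OP & → -3 & 8 = 8. Stack: [5, 8]
BINARY_OP + → 5 + 8 = 13. Stack: [13]
STORE_FAST t → t=13. Stack: []
LOAD_FAST_LOAD_FAST m,t → push -19,13. Stack: [-19, 13]
BINARY_OP + → -19 + 13 = -6. Stack: [-6]
RETURN_VALUE → return -6.

-6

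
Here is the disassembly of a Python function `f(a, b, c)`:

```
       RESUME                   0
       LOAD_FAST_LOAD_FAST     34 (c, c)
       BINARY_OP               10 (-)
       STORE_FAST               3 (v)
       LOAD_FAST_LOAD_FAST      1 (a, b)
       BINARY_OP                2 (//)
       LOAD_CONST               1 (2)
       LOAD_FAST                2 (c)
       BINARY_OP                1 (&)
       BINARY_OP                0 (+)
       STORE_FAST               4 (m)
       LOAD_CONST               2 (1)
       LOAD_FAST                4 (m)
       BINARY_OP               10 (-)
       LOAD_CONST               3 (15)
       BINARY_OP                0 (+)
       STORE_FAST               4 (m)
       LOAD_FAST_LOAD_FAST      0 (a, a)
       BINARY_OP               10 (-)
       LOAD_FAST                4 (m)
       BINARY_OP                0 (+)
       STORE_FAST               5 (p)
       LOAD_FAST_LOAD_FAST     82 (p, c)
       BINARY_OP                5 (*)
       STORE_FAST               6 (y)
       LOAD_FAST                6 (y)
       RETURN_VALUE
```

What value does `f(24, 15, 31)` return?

LOAD_FAST_LOAD_FAST c,c → push 31,31. Stack: [31, 31]
BINARY_OP - → 31 - 31 = 0. Stack: [0]
STORE_FAST v → v=0. Stack: []
LOAD_FAST_LOAD_FAST a,b → push 24,15. Stack: [24, 15]
BINARY_OP // → 24 // 15 = 1. Stack: [1]
LOAD_CONST → push 2. Stack: [1, 2]
LOAD_FAST c → push 31. Stack: [1, 2, 31]
BINARY_OP & → 2 & 31 = 2. Stack: [1, 2]
BINARY_OP + → 1 + 2 = 3. Stack: [3]
STORE_FAST m → m=3. Stack: []
LOAD_CONST → push 1. Stack: [1]
LOAD_FAST m → push 3. Stack: [1, 3]
BINARY_OP - → 1 - 3 = -2. Stack: [-2]
LOAD_CONST → push 15. Stack: [-2, 15]
BINARY_OP + → -2 + 15 = 13. Stack: [13]
STORE_FAST m → m=13. Stack: []
LOAD_FAST_LOAD_FAST a,a → push 24,24. Stack: [24, 24]
BINARY_OP - → 24 - 24 = 0. Stack: [0]
LOAD_FAST m → push 13. Stack: [0, 13]
BINARY_OP + → 0 + 13 = 13. Stack: [13]
STORE_FAST p → p=13. Stack: []
LOAD_FAST_LOAD_FAST p,c → push 13,31. Stack: [13, 31]
BINARY_OP * → 13 * 31 = 403. Stack: [403]
STORE_FAST y → y=403. Stack: []
LOAD_FAST y → push 403. Stack: [403]
RETURN_VALUE → return 403.

403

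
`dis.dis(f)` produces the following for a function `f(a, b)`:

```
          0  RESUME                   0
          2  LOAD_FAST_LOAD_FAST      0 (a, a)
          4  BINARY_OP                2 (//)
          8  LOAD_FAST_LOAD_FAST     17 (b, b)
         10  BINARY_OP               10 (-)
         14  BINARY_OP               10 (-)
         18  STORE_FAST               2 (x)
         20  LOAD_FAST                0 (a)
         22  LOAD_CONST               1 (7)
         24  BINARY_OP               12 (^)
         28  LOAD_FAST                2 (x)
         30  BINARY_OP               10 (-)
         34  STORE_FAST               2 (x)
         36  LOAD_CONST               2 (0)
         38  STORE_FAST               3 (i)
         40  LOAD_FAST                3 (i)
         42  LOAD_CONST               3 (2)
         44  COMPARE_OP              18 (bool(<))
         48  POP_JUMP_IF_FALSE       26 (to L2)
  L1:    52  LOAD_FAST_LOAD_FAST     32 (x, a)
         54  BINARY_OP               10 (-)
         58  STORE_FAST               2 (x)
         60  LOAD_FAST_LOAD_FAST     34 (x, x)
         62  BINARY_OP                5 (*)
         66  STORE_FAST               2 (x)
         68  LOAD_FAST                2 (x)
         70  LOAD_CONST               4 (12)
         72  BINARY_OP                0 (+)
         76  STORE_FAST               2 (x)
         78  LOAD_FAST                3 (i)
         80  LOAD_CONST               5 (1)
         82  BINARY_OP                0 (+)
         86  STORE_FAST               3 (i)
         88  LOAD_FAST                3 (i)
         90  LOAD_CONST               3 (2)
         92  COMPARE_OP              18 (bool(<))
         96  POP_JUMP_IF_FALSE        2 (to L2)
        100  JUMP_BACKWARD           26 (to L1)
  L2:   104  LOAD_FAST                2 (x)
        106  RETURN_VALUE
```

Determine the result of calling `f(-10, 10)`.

LOAD_FAST_LOAD_FAST a,a → push -10,-10. Stack: [-10, -10]
BINARY_OP // → -10 // -10 = 1. Stack: [1]
LOAD_FAST_LOAD_FAST b,b → push 10,10. Stack: [1, 10, 10]
BINARY_OP - → 10 - 10 = 0. Stack: [1, 0]
BINARY_OP - → 1 - 0 = 1. Stack: [1]
STORE_FAST x → x=1. Stack: []
LOAD_FAST a → push -10. Stack: [-10]
LOAD_CONST → push 7. Stack: [-10, 7]
BINARY_OP ^ → -10 ^ 7 = -15. Stack: [-15]
LOAD_FAST x → push 1. Stack: [-15, 1]
BINARY_OP - → -15 - 1 = -16. Stack: [-16]
STORE_FAST x → x=-16. Stack: []
LOAD_CONST → push 0. Stack: [0]
STORE_FAST i → i=0. Stack: []
LOAD_FAST i → push 0. Stack: [0]
LOAD_CONST → push 2. Stack: [0, 2]
COMPARE_OP bool(<) → 0 vs 2 = True. Stack: [True]
POP_JUMP_IF_FALSE → pop True; no jump. Stack: []
LOAD_FAST_LOAD_FAST x,a → push -16,-10. Stack: [-16, -10]
BINARY_OP - → -16 - -10 = -6. Stack: [-6]
STORE_FAST x → x=-6. Stack: []
LOAD_FAST_LOAD_FAST x,x → push -6,-6. Stack: [-6, -6]
BINARY_OP * → -6 * -6 = 36. Stack: [36]
STORE_FAST x → x=36. Stack: []
LOAD_FAST x → push 36. Stack: [36]
LOAD_CONST → push 12. Stack: [36, 12]
BINARY_OP + → 36 + 12 = 48. Stack: [48]
STORE_FAST x → x=48. Stack: []
LOAD_FAST i → push 0. Stack: [0]
LOAD_CONST → push 1. Stack: [0, 1]
BINARY_OP + → 0 + 1 = 1. Stack: [1]
STORE_FAST i → i=1. Stack: []
LOAD_FAST i → push 1. Stack: [1]
LOAD_CONST → push 2. Stack: [1, 2]
COMPARE_OP bool(<) → 1 vs 2 = True. Stack: [True]
POP_JUMP_IF_FALSE → pop True; no jump. Stack: []
LOAD_FAST_LOAD_FAST x,a → push 48,-10. Stack: [48, -10]
BINARY_OP - → 48 - -10 = 58. Stack: [58]
STORE_FAST x → x=58. Stack: []
LOAD_FAST_LOAD_FAST x,x → push 58,58. Stack: [58, 58]
BINARY_OP * → 58 * 58 = 3364. Stack: [3364]
STORE_FAST x → x=3364. Stack: []
LOAD_FAST x → push 3364. Stack: [3364]
LOAD_CONST → push 12. Stack: [3364, 12]
BINARY_OP + → 3364 + 12 = 3376. Stack: [3376]
STORE_FAST x → x=3376. Stack: []
LOAD_FAST i → push 1. Stack: [1]
LOAD_CONST → push 1. Stack: [1, 1]
BINARY_OP + → 1 + 1 = 2. Stack: [2]
STORE_FAST i → i=2. Stack: []
LOAD_FAST i → push 2. Stack: [2]
LOAD_CONST → push 2. Stack: [2, 2]
COMPARE_OP bool(<) → 2 vs 2 = False. Stack: [False]
POP_JUMP_IF_FALSE → pop False; jump. Stack: []
LOAD_FAST x → push 3376. Stack: [3376]
RETURN_VALUE → return 3376.

3376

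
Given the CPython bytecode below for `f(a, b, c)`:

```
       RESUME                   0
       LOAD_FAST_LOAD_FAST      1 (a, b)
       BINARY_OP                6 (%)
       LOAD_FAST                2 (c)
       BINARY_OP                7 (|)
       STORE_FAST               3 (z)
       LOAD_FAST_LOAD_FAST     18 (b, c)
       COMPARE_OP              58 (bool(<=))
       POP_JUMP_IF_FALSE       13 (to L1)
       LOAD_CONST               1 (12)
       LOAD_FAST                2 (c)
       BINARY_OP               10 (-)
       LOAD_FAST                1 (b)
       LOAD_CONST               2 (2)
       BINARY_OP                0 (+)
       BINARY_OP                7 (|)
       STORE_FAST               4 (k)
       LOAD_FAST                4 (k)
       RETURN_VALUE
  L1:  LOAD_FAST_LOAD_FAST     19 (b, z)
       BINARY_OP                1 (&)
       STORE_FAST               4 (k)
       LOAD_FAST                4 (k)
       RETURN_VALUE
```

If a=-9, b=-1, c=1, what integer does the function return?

11

LOAD_FAST_LOAD_FAST a,b → push -9,-1. Stack: [-9, -1]
BINARY_OP % → -9 % -1 = 0. Stack: [0]
LOAD_FAST c → push 1. Stack: [0, 1]
BINARY_OP | → 0 | 1 = 1. Stack: [1]
STORE_FAST z → z=1. Stack: []
LOAD_FAST_LOAD_FAST b,c → push -1,1. Stack: [-1, 1]
COMPARE_OP bool(<=) → -1 vs 1 = True. Stack: [True]
POP_JUMP_IF_FALSE → pop True; no jump. Stack: []
LOAD_CONST → push 12. Stack: [12]
LOAD_FAST c → push 1. Stack: [12, 1]
BINARY_OP - → 12 - 1 = 11. Stack: [11]
LOAD_FAST b → push -1. Stack: [11, -1]
LOAD_CONST → push 2. Stack: [11, -1, 2]
BINARY_OP + → -1 + 2 = 1. Stack: [11, 1]
BINARY_OP | → 11 | 1 = 11. Stack: [11]
STORE_FAST k → k=11. Stack: []
LOAD_FAST k → push 11. Stack: [11]
RETURN_VALUE → return 11.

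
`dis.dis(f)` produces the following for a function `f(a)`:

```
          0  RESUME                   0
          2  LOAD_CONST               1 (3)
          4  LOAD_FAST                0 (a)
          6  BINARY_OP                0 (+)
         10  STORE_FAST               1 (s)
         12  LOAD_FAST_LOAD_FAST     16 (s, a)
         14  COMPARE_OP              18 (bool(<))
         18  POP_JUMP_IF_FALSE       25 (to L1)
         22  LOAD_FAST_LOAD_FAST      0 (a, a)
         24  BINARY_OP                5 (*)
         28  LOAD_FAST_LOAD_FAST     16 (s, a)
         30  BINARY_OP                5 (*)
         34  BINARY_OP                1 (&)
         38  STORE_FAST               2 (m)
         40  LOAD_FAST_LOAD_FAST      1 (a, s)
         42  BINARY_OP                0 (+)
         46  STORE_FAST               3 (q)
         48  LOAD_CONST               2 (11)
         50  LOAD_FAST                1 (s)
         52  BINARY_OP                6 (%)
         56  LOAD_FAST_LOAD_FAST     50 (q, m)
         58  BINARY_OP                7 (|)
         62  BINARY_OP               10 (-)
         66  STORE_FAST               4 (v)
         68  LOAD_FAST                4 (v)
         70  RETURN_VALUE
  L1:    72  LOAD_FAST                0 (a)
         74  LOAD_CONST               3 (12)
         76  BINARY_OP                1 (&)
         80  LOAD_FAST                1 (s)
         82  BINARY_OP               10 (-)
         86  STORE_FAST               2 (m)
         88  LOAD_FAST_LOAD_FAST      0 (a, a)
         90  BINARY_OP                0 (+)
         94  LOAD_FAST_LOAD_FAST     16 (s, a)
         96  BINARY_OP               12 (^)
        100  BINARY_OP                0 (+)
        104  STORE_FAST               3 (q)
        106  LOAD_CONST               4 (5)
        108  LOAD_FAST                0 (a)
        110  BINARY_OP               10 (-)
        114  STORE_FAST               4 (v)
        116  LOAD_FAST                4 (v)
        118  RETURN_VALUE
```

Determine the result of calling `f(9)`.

LOAD_CONST → push 3. Stack: [3]
LOAD_FAST a → push 9. Stack: [3, 9]
BINARY_OP + → 3 + 9 = 12. Stack: [12]
STORE_FAST s → s=12. Stack: []
LOAD_FAST_LOAD_FAST s,a → push 12,9. Stack: [12, 9]
COMPARE_OP bool(<) → 12 vs 9 = False. Stack: [False]
POP_JUMP_IF_FALSE → pop False; jump. Stack: []
LOAD_FAST a → push 9. Stack: [9]
LOAD_CONST → push 12. Stack: [9, 12]
BINARY_OP & → 9 & 12 = 8. Stack: [8]
LOAD_FAST s → push 12. Stack: [8, 12]
BINARY_OP - → 8 - 12 = -4. Stack: [-4]
STORE_FAST m → m=-4. Stack: []
LOAD_FAST_LOAD_FAST a,a → push 9,9. Stack: [9, 9]
BINARY_OP + → 9 + 9 = 18. Stack: [18]
LOAD_FAST_LOAD_FAST s,a → push 12,9. Stack: [18, 12, 9]
BINARY_OP ^ → 12 ^ 9 = 5. Stack: [18, 5]
BINARY_OP + → 18 + 5 = 23. Stack: [23]
STORE_FAST q → q=23. Stack: []
LOAD_CONST → push 5. Stack: [5]
LOAD_FAST a → push 9. Stack: [5, 9]
BINARY_OP - → 5 - 9 = -4. Stack: [-4]
STORE_FAST v → v=-4. Stack: []
LOAD_FAST v → push -4. Stack: [-4]
RETURN_VALUE → return -4.

-4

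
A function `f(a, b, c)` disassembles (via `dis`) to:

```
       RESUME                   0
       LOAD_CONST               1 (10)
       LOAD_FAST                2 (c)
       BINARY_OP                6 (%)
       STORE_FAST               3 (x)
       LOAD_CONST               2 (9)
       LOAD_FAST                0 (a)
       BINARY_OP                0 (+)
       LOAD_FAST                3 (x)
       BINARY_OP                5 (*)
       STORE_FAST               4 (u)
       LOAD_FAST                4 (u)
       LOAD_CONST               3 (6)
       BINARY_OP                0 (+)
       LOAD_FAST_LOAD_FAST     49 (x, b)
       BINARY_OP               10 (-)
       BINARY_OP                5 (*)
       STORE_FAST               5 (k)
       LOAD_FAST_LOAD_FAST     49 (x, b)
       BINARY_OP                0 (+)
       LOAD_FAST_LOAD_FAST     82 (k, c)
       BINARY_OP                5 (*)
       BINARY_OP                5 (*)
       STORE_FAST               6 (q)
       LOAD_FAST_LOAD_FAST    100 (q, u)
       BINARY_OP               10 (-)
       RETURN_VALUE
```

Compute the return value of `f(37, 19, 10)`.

LOAD_CONST → push 10. Stack: [10]
LOAD_FAST c → push 10. Stack: [10, 10]
BINARY_OP % → 10 % 10 = 0. Stack: [0]
STORE_FAST x → x=0. Stack: []
LOAD_CONST → push 9. Stack: [9]
LOAD_FAST a → push 37. Stack: [9, 37]
BINARY_OP + → 9 + 37 = 46. Stack: [46]
LOAD_FAST x → push 0. Stack: [46, 0]
BINARY_OP * → 46 * 0 = 0. Stack: [0]
STORE_FAST u → u=0. Stack: []
LOAD_FAST u → push 0. Stack: [0]
LOAD_CONST → push 6. Stack: [0, 6]
BINARY_OP + → 0 + 6 = 6. Stack: [6]
LOAD_FAST_LOAD_FAST x,b → push 0,19. Stack: [6, 0, 19]
BINARY_OP - → 0 - 19 = -19. Stack: [6, -19]
BINARY_OP * → 6 * -19 = -114. Stack: [-114]
STORE_FAST k → k=-114. Stack: []
LOAD_FAST_LOAD_FAST x,b → push 0,19. Stack: [0, 19]
BINARY_OP + → 0 + 19 = 19. Stack: [19]
LOAD_FAST_LOAD_FAST k,c → push -114,10. Stack: [19, -114, 10]
BINARY_OP * → -114 * 10 = -1140. Stack: [19, -1140]
BINARY_OP * → 19 * -1140 = -21660. Stack: [-21660]
STORE_FAST q → q=-21660. Stack: []
LOAD_FAST_LOAD_FAST q,u → push -21660,0. Stack: [-21660, 0]
BINARY_OP - → -21660 - 0 = -21660. Stack: [-21660]
RETURN_VALUE → return -21660.

-21660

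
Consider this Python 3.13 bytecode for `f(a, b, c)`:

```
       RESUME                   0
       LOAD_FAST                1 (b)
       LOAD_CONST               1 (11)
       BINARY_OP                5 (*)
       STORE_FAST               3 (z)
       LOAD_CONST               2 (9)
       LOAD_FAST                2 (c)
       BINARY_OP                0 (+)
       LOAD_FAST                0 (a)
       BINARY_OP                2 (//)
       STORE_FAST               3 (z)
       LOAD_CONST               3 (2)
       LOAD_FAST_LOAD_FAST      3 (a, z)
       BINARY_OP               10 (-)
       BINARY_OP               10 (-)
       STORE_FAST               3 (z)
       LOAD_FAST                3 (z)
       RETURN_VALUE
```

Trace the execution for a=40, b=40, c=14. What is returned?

LOAD_FAST b → push 40. Stack: [40]
LOAD_CONST → push 11. Stack: [40, 11]
BINARY_OP * → 40 * 11 = 440. Stack: [440]
STORE_FAST z → z=440. Stack: []
LOAD_CONST → push 9. Stack: [9]
LOAD_FAST c → push 14. Stack: [9, 14]
BINARY_OP + → 9 + 14 = 23. Stack: [23]
LOAD_FAST a → push 40. Stack: [23, 40]
BINARY_OP // → 23 // 40 = 0. Stack: [0]
STORE_FAST z → z=0. Stack: []
LOAD_CONST → push 2. Stack: [2]
LOAD_FAST_LOAD_FAST a,z → push 40,0. Stack: [2, 40, 0]
BINARY_OP - → 40 - 0 = 40. Stack: [2, 40]
BINARY_OP - → 2 - 40 = -38. Stack: [-38]
STORE_FAST z → z=-38. Stack: []
LOAD_FAST z → push -38. Stack: [-38]
RETURN_VALUE → return -38.

-38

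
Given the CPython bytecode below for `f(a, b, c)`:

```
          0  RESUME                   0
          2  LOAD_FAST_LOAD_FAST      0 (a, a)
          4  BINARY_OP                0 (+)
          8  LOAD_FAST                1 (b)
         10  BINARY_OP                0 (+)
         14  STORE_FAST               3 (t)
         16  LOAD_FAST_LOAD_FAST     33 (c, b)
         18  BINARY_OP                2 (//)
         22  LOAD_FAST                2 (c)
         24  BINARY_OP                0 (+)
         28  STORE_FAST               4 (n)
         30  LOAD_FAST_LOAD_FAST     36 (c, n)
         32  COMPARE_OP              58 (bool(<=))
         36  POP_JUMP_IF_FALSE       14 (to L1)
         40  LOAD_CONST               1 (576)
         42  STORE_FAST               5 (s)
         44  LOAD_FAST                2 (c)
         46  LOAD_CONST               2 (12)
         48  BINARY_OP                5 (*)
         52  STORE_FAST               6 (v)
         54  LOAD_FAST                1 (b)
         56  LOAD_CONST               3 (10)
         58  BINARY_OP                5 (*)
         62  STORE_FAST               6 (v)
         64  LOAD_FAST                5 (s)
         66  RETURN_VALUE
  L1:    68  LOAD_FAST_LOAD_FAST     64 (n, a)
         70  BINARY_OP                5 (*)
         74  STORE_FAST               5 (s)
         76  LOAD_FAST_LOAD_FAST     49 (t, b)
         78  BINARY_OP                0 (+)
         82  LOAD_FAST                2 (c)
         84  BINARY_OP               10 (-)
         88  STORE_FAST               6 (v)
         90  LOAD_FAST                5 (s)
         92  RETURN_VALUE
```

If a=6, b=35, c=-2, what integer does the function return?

-18

LOAD_FAST_LOAD_FAST a,a → push 6,6. Stack: [6, 6]
BINARY_OP + → 6 + 6 = 12. Stack: [12]
LOAD_FAST b → push 35. Stack: [12, 35]
BINARY_OP + → 12 + 35 = 47. Stack: [47]
STORE_FAST t → t=47. Stack: []
LOAD_FAST_LOAD_FAST c,b → push -2,35. Stack: [-2, 35]
BINARY_OP // → -2 // 35 = -1. Stack: [-1]
LOAD_FAST c → push -2. Stack: [-1, -2]
BINARY_OP + → -1 + -2 = -3. Stack: [-3]
STORE_FAST n → n=-3. Stack: []
LOAD_FAST_LOAD_FAST c,n → push -2,-3. Stack: [-2, -3]
COMPARE_OP bool(<=) → -2 vs -3 = False. Stack: [False]
POP_JUMP_IF_FALSE → pop False; jump. Stack: []
LOAD_FAST_LOAD_FAST n,a → push -3,6. Stack: [-3, 6]
BINARY_OP * → -3 * 6 = -18. Stack: [-18]
STORE_FAST s → s=-18. Stack: []
LOAD_FAST_LOAD_FAST t,b → push 47,35. Stack: [47, 35]
BINARY_OP + → 47 + 35 = 82. Stack: [82]
LOAD_FAST c → push -2. Stack: [82, -2]
BINARY_OP - → 82 - -2 = 84. Stack: [84]
STORE_FAST v → v=84. Stack: []
LOAD_FAST s → push -18. Stack: [-18]
RETURN_VALUE → return -18.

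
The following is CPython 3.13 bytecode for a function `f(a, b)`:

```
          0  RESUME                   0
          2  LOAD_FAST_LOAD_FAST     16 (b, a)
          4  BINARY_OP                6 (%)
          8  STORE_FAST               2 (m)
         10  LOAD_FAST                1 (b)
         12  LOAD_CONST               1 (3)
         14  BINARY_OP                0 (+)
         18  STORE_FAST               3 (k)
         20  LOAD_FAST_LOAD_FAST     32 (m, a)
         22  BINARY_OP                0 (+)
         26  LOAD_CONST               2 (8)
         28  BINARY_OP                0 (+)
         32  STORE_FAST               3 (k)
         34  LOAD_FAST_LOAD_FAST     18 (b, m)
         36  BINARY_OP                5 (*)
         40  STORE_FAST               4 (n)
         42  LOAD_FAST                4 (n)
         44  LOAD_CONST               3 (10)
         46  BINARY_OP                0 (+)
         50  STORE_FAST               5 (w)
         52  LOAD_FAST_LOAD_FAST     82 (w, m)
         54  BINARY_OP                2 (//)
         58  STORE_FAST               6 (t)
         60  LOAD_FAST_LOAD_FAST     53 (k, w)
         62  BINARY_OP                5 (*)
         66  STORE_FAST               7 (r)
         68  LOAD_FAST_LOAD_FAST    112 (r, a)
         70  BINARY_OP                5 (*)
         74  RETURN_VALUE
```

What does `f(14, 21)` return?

63742

LOAD_FAST_LOAD_FAST b,a → push 21,14. Stack: [21, 14]
BINARY_OP % → 21 % 14 = 7. Stack: [7]
STORE_FAST m → m=7. Stack: []
LOAD_FAST b → push 21. Stack: [21]
LOAD_CONST → push 3. Stack: [21, 3]
BINARY_OP + → 21 + 3 = 24. Stack: [24]
STORE_FAST k → k=24. Stack: []
LOAD_FAST_LOAD_FAST m,a → push 7,14. Stack: [7, 14]
BINARY_OP + → 7 + 14 = 21. Stack: [21]
LOAD_CONST → push 8. Stack: [21, 8]
BINARY_OP + → 21 + 8 = 29. Stack: [29]
STORE_FAST k → k=29. Stack: []
LOAD_FAST_LOAD_FAST b,m → push 21,7. Stack: [21, 7]
BINARY_OP * → 21 * 7 = 147. Stack: [147]
STORE_FAST n → n=147. Stack: []
LOAD_FAST n → push 147. Stack: [147]
LOAD_CONST → push 10. Stack: [147, 10]
BINARY_OP + → 147 + 10 = 157. Stack: [157]
STORE_FAST w → w=157. Stack: []
LOAD_FAST_LOAD_FAST w,m → push 157,7. Stack: [157, 7]
BINARY_OP // → 157 // 7 = 22. Stack: [22]
STORE_FAST t → t=22. Stack: []
LOAD_FAST_LOAD_FAST k,w → push 29,157. Stack: [29, 157]
BINARY_OP * → 29 * 157 = 4553. Stack: [4553]
STORE_FAST r → r=4553. Stack: []
LOAD_FAST_LOAD_FAST r,a → push 4553,14. Stack: [4553, 14]
BINARY_OP * → 4553 * 14 = 63742. Stack: [63742]
RETURN_VALUE → return 63742.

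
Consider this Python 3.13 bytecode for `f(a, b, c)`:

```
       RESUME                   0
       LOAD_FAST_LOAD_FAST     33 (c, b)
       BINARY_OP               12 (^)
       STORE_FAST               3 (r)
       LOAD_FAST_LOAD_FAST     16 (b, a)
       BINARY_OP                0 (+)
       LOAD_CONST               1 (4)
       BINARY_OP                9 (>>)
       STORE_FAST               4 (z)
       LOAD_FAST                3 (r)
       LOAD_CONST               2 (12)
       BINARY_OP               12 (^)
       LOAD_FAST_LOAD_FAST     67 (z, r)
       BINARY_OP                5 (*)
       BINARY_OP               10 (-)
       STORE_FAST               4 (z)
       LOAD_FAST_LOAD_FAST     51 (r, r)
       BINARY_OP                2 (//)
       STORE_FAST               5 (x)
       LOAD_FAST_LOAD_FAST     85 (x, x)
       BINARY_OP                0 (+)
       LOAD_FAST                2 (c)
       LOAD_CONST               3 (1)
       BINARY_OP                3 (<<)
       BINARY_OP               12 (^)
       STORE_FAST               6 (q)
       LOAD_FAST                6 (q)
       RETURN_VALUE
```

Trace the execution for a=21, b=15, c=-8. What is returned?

-14

LOAD_FAST_LOAD_FAST c,b → push -8,15. Stack: [-8, 15]
BINARY_OP ^ → -8 ^ 15 = -9. Stack: [-9]
STORE_FAST r → r=-9. Stack: []
LOAD_FAST_LOAD_FAST b,a → push 15,21. Stack: [15, 21]
BINARY_OP + → 15 + 21 = 36. Stack: [36]
LOAD_CONST → push 4. Stack: [36, 4]
BINARY_OP >> → 36 >> 4 = 2. Stack: [2]
STORE_FAST z → z=2. Stack: []
LOAD_FAST r → push -9. Stack: [-9]
LOAD_CONST → push 12. Stack: [-9, 12]
BINARY_OP ^ → -9 ^ 12 = -5. Stack: [-5]
LOAD_FAST_LOAD_FAST z,r → push 2,-9. Stack: [-5, 2, -9]
BINARY_OP * → 2 * -9 = -18. Stack: [-5, -18]
BINARY_OP - → -5 - -18 = 13. Stack: [13]
STORE_FAST z → z=13. Stack: []
LOAD_FAST_LOAD_FAST r,r → push -9,-9. Stack: [-9, -9]
BINARY_OP // → -9 // -9 = 1. Stack: [1]
STORE_FAST x → x=1. Stack: []
LOAD_FAST_LOAD_FAST x,x → push 1,1. Stack: [1, 1]
BINARY_OP + → 1 + 1 = 2. Stack: [2]
LOAD_FAST c → push -8. Stack: [2, -8]
LOAD_CONST → push 1. Stack: [2, -8, 1]
BINARY_OP << → -8 << 1 = -16. Stack: [2, -16]
BINARY_OP ^ → 2 ^ -16 = -14. Stack: [-14]
STORE_FAST q → q=-14. Stack: []
LOAD_FAST q → push -14. Stack: [-14]
RETURN_VALUE → return -14.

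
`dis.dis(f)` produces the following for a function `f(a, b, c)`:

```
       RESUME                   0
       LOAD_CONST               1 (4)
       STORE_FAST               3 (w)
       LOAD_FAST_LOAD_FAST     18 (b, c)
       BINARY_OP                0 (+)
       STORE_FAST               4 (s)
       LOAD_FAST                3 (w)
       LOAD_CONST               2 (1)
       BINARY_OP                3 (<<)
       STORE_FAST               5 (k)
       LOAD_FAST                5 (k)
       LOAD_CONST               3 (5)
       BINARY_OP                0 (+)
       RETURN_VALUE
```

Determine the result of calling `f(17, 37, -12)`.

13

LOAD_CONST → push 4. Stack: [4]
STORE_FAST w → w=4. Stack: []
LOAD_FAST_LOAD_FAST b,c → push 37,-12. Stack: [37, -12]
BINARY_OP + → 37 + -12 = 25. Stack: [25]
STORE_FAST s → s=25. Stack: []
LOAD_FAST w → push 4. Stack: [4]
LOAD_CONST → push 1. Stack: [4, 1]
BINARY_OP << → 4 << 1 = 8. Stack: [8]
STORE_FAST k → k=8. Stack: []
LOAD_FAST k → push 8. Stack: [8]
LOAD_CONST → push 5. Stack: [8, 5]
BINARY_OP + → 8 + 5 = 13. Stack: [13]
RETURN_VALUE → return 13.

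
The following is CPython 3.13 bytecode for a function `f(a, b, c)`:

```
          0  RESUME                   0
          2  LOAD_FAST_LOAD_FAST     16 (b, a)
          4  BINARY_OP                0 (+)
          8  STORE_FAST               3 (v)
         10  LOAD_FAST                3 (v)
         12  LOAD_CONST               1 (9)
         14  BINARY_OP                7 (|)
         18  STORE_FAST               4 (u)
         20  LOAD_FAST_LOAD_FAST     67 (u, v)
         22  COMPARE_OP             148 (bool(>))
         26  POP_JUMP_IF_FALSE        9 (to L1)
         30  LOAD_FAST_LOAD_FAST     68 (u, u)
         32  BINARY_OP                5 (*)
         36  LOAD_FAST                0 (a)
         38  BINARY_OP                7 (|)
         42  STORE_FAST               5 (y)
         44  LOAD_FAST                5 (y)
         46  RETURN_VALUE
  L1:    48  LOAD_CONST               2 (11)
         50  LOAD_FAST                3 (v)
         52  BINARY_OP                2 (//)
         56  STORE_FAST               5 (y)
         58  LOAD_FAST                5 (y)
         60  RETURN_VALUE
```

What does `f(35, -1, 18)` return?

1851

LOAD_FAST_LOAD_FAST b,a → push -1,35. Stack: [-1, 35]
BINARY_OP + → -1 + 35 = 34. Stack: [34]
STORE_FAST v → v=34. Stack: []
LOAD_FAST v → push 34. Stack: [34]
LOAD_CONST → push 9. Stack: [34, 9]
BINARY_OP | → 34 | 9 = 43. Stack: [43]
STORE_FAST u → u=43. Stack: []
LOAD_FAST_LOAD_FAST u,v → push 43,34. Stack: [43, 34]
COMPARE_OP bool(>) → 43 vs 34 = True. Stack: [True]
POP_JUMP_IF_FALSE → pop True; no jump. Stack: []
LOAD_FAST_LOAD_FAST u,u → push 43,43. Stack: [43, 43]
BINARY_OP * → 43 * 43 = 1849. Stack: [1849]
LOAD_FAST a → push 35. Stack: [1849, 35]
BINARY_OP | → 1849 | 35 = 1851. Stack: [1851]
STORE_FAST y → y=1851. Stack: []
LOAD_FAST y → push 1851. Stack: [1851]
RETURN_VALUE → return 1851.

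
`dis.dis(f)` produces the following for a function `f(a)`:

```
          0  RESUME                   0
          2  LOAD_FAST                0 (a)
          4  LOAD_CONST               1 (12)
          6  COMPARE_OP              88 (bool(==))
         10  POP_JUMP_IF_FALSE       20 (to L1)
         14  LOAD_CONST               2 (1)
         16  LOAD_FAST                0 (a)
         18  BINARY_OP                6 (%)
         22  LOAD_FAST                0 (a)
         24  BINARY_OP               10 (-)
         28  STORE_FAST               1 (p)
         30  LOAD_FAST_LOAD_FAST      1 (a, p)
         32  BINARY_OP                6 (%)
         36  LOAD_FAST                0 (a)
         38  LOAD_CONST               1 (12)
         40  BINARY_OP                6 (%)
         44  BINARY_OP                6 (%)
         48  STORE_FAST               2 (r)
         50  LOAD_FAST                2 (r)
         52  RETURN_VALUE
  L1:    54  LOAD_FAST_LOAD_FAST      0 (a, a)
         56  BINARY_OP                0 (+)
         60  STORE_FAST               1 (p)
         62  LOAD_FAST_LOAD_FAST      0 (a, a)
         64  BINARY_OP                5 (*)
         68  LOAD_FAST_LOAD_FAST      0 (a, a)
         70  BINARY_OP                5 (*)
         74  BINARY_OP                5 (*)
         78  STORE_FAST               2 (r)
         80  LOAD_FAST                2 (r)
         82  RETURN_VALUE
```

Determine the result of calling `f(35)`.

1500625

LOAD_FAST a → push 35. Stack: [35]
LOAD_CONST → push 12. Stack: [35, 12]
COMPARE_OP bool(==) → 35 vs 12 = False. Stack: [False]
POP_JUMP_IF_FALSE → pop False; jump. Stack: []
LOAD_FAST_LOAD_FAST a,a → push 35,35. Stack: [35, 35]
BINARY_OP + → 35 + 35 = 70. Stack: [70]
STORE_FAST p → p=70. Stack: []
LOAD_FAST_LOAD_FAST a,a → push 35,35. Stack: [35, 35]
BINARY_OP * → 35 * 35 = 1225. Stack: [1225]
LOAD_FAST_LOAD_FAST a,a → push 35,35. Stack: [1225, 35, 35]
BINARY_OP * → 35 * 35 = 1225. Stack: [1225, 1225]
BINARY_OP * → 1225 * 1225 = 1500625. Stack: [1500625]
STORE_FAST r → r=1500625. Stack: []
LOAD_FAST r → push 1500625. Stack: [1500625]
RETURN_VALUE → return 1500625.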